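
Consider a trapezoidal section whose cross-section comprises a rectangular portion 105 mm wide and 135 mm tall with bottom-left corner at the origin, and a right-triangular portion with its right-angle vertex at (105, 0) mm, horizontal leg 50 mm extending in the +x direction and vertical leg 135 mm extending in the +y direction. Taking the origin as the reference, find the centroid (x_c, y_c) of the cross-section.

rectangular portion: A = 105 × 135 = 14175.00, centroid at (52.50, 67.50).
triangular portion: A = ½·50·135 = 3375.00, centroid at (121.67, 45.00).
ΣA = 17550.00 mm², ΣAx_c = 1154812.50 mm³, ΣAy_c = 1108687.50 mm³.
x_c = 1154812.50/17550.00 = 65.80 mm; y_c = 1108687.50/17550.00 = 63.17 mm.

x_c = 65.80 mm, y_c = 63.17 mm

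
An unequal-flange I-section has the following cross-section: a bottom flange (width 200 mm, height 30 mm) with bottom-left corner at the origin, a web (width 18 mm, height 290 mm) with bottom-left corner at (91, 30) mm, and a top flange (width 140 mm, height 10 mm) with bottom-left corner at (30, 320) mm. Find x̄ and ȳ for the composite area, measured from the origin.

Part | A | x̄ᵢ | ȳᵢ | A·x̄ᵢ | A·ȳᵢ
bottom flange | 6000.00 | 100.00 | 15.00 | 600000.00 | 90000.00
web | 5220.00 | 100.00 | 175.00 | 522000.00 | 913500.00
top flange | 1400.00 | 100.00 | 325.00 | 140000.00 | 455000.00
Σ | 12620.00 |  |  | 1262000.00 | 1458500.00
x̄ = 1262000.00 / 12620.00 = 100.00 mm
ȳ = 1458500.00 / 12620.00 = 115.57 mm

x̄ = 100.00 mm, ȳ = 115.57 mm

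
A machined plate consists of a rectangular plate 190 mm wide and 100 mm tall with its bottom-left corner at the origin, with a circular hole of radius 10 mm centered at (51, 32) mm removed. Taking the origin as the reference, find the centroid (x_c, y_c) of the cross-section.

x_c = 95.74 mm, y_c = 50.30 mm

plate: A = 190 × 100 = 19000.00, centroid at (95.00, 50.00).
hole: A = −π·10² = -314.16, centroid at (51.00, 32.00).
ΣA = 18685.84 mm²
ΣAx_c = (19000.00)(95.00) + (-314.16)(51.00) = 1788977.88 mm³
ΣAy_c = (19000.00)(50.00) + (-314.16)(32.00) = 939946.90 mm³
x_c = 1788977.88 / 18685.84 = 95.74 mm
y_c = 939946.90 / 18685.84 = 50.30 mm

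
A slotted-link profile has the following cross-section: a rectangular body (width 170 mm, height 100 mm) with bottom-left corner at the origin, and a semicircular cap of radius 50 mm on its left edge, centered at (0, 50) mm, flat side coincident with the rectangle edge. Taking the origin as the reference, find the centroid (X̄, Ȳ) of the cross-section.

X̄ = 65.07 mm, Ȳ = 50.00 mm

Part | A | x̄ᵢ | ȳᵢ | A·x̄ᵢ | A·ȳᵢ
rectangular body | 17000.00 | 85.00 | 50.00 | 1445000.00 | 850000.00
semicircular end | 3926.99 | -21.22 | 50.00 | -83333.33 | 196349.54
Σ | 20926.99 |  |  | 1361666.67 | 1046349.54
X̄ = 1361666.67 / 20926.99 = 65.07 mm
Ȳ = 1046349.54 / 20926.99 = 50.00 mm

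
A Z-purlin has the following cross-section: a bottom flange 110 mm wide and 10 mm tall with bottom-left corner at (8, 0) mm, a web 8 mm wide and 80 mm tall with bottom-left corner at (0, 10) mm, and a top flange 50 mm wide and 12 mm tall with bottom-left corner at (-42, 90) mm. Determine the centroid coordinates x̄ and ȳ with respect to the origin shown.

x̄ = 26.35 mm, ȳ = 40.64 mm

bottom flange: A = 110 × 10 = 1100.00, centroid at (63.00, 5.00).
web: A = 8 × 80 = 640.00, centroid at (4.00, 50.00).
top flange: A = 50 × 12 = 600.00, centroid at (-17.00, 96.00).
ΣA = 2340.00 mm², ΣAx̄ = 61660.00 mm³, ΣAȳ = 95100.00 mm³.
x̄ = 61660.00/2340.00 = 26.35 mm; ȳ = 95100.00/2340.00 = 40.64 mm.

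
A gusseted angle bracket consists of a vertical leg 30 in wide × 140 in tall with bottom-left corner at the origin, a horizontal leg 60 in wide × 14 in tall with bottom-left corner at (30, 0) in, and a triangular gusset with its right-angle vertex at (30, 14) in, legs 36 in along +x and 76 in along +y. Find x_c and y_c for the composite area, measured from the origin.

Part | A | x̄ᵢ | ȳᵢ | A·x̄ᵢ | A·ȳᵢ
vertical leg | 4200.00 | 15.00 | 70.00 | 63000.00 | 294000.00
horizontal leg | 840.00 | 60.00 | 7.00 | 50400.00 | 5880.00
gusset | 1368.00 | 42.00 | 39.33 | 57456.00 | 53808.00
Σ | 6408.00 |  |  | 170856.00 | 353688.00
x_c = 170856.00 / 6408.00 = 26.66 in
y_c = 353688.00 / 6408.00 = 55.19 in

x_c = 26.66 in, y_c = 55.19 in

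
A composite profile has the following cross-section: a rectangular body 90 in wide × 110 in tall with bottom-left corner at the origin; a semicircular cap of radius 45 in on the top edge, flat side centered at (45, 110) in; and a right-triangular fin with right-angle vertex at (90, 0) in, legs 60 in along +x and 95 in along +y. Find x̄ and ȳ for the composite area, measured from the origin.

rectangular body: A = 90 × 110 = 9900.00, centroid at (45.00, 55.00).
semicircular top: A = ½π·45² = 3180.86, centroid at (45.00, 129.10).
triangular fin: A = ½·60·95 = 2850.00, centroid at (110.00, 31.67).
ΣA = 15930.86 in²
ΣAx̄ = (9900.00)(45.00) + (3180.86)(45.00) + (2850.00)(110.00) = 902138.82 in³
ΣAȳ = (9900.00)(55.00) + (3180.86)(129.10) + (2850.00)(31.67) = 1045394.88 in³
x̄ = 902138.82 / 15930.86 = 56.63 in
ȳ = 1045394.88 / 15930.86 = 65.62 in

x̄ = 56.63 in, ȳ = 65.62 in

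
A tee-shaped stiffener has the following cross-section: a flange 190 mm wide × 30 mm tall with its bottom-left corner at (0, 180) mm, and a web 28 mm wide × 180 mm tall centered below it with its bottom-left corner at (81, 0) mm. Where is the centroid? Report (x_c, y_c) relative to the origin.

x_c = 95.00 mm, y_c = 145.73 mm

web: A = 28 × 180 = 5040.00, centroid at (95.00, 90.00).
flange: A = 190 × 30 = 5700.00, centroid at (95.00, 195.00).
ΣA = 10740.00 mm²
ΣAx_c = (5040.00)(95.00) + (5700.00)(95.00) = 1020300.00 mm³
ΣAy_c = (5040.00)(90.00) + (5700.00)(195.00) = 1565100.00 mm³
x_c = 1020300.00 / 10740.00 = 95.00 mm
y_c = 1565100.00 / 10740.00 = 145.73 mm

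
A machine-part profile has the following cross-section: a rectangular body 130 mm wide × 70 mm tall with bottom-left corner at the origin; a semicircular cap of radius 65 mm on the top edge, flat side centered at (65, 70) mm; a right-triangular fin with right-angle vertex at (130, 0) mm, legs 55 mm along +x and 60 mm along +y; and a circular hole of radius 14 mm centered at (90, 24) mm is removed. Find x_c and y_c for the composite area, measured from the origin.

x_c = 72.28 mm, y_c = 58.70 mm

rectangular body: A = 130 × 70 = 9100.00, centroid at (65.00, 35.00).
semicircular top: A = ½π·65² = 6636.61, centroid at (65.00, 97.59).
triangular fin: A = ½·55·60 = 1650.00, centroid at (148.33, 20.00).
hole: A = −π·14² = -615.75, centroid at (90.00, 24.00).
ΣA = 16770.86 mm², ΣAx_c = 1212212.25 mm³, ΣAy_c = 984368.30 mm³.
x_c = 1212212.25/16770.86 = 72.28 mm; y_c = 984368.30/16770.86 = 58.70 mm.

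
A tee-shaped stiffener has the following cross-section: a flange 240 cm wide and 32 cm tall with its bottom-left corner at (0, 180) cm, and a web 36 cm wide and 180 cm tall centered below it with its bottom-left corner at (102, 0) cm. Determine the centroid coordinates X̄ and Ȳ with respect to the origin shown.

web: A = 36 × 180 = 6480.00, centroid at (120.00, 90.00).
flange: A = 240 × 32 = 7680.00, centroid at (120.00, 196.00).
ΣA = 14160.00 cm², ΣAX̄ = 1699200.00 cm³, ΣAȲ = 2088480.00 cm³.
X̄ = 1699200.00/14160.00 = 120.00 cm; Ȳ = 2088480.00/14160.00 = 147.49 cm.

X̄ = 120.00 cm, Ȳ = 147.49 cm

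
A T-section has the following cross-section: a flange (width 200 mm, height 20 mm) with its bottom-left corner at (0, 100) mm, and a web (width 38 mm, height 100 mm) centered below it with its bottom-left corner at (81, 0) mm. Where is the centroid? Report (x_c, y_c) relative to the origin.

x_c = 100.00 mm, y_c = 80.77 mm

web: A = 38 × 100 = 3800.00, centroid at (100.00, 50.00).
flange: A = 200 × 20 = 4000.00, centroid at (100.00, 110.00).
ΣA = 7800.00 mm², ΣAx_c = 780000.00 mm³, ΣAy_c = 630000.00 mm³.
x_c = 780000.00/7800.00 = 100.00 mm; y_c = 630000.00/7800.00 = 80.77 mm.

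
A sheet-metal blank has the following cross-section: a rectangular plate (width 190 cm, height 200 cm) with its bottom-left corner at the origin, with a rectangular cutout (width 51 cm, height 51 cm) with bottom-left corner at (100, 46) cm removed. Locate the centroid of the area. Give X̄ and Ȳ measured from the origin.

X̄ = 92.76 cm, Ȳ = 102.09 cm

plate: A = 190 × 200 = 38000.00, centroid at (95.00, 100.00).
hole: A = −(51 × 51) = -2601.00, centroid at (125.50, 71.50).
ΣA = 35399.00 cm²
ΣAX̄ = (38000.00)(95.00) + (-2601.00)(125.50) = 3283574.50 cm³
ΣAȲ = (38000.00)(100.00) + (-2601.00)(71.50) = 3614028.50 cm³
X̄ = 3283574.50 / 35399.00 = 92.76 cm
Ȳ = 3614028.50 / 35399.00 = 102.09 cm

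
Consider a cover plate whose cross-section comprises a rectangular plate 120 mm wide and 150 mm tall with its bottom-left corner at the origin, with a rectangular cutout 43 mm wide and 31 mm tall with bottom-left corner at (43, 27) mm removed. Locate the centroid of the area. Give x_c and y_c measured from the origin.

plate: A = 120 × 150 = 18000.00, centroid at (60.00, 75.00).
hole: A = −(43 × 31) = -1333.00, centroid at (64.50, 42.50).
ΣA = 16667.00 mm², ΣAx_c = 994021.50 mm³, ΣAy_c = 1293347.50 mm³.
x_c = 994021.50/16667.00 = 59.64 mm; y_c = 1293347.50/16667.00 = 77.60 mm.

x_c = 59.64 mm, y_c = 77.60 mm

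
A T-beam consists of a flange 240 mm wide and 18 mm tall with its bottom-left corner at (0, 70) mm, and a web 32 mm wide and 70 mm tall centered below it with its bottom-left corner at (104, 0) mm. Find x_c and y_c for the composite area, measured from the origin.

Part | A | x̄ᵢ | ȳᵢ | A·x̄ᵢ | A·ȳᵢ
web | 2240.00 | 120.00 | 35.00 | 268800.00 | 78400.00
flange | 4320.00 | 120.00 | 79.00 | 518400.00 | 341280.00
Σ | 6560.00 |  |  | 787200.00 | 419680.00
x_c = 787200.00 / 6560.00 = 120.00 mm
y_c = 419680.00 / 6560.00 = 63.98 mm

x_c = 120.00 mm, y_c = 63.98 mm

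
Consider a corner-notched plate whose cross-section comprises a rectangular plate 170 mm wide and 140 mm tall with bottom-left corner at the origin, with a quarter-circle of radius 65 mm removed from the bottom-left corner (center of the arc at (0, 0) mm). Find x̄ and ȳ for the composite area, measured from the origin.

x̄ = 94.30 mm, ȳ = 76.87 mm

Part | A | x̄ᵢ | ȳᵢ | A·x̄ᵢ | A·ȳᵢ
plate | 23800.00 | 85.00 | 70.00 | 2023000.00 | 1666000.00
removed quarter-circle | -3318.31 | 27.59 | 27.59 | -91541.67 | -91541.67
Σ | 20481.69 |  |  | 1931458.33 | 1574458.33
x̄ = 1931458.33 / 20481.69 = 94.30 mm
ȳ = 1574458.33 / 20481.69 = 76.87 mm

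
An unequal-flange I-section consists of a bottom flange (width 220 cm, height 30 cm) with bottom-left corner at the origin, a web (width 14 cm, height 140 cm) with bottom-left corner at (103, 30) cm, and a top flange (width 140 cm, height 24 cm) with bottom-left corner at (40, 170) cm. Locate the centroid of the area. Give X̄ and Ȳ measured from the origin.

bottom flange: A = 220 × 30 = 6600.00, centroid at (110.00, 15.00).
web: A = 14 × 140 = 1960.00, centroid at (110.00, 100.00).
top flange: A = 140 × 24 = 3360.00, centroid at (110.00, 182.00).
ΣA = 11920.00 cm²
ΣAX̄ = (6600.00)(110.00) + (1960.00)(110.00) + (3360.00)(110.00) = 1311200.00 cm³
ΣAȲ = (6600.00)(15.00) + (1960.00)(100.00) + (3360.00)(182.00) = 906520.00 cm³
X̄ = 1311200.00 / 11920.00 = 110.00 cm
Ȳ = 906520.00 / 11920.00 = 76.05 cm

X̄ = 110.00 cm, Ȳ = 76.05 cm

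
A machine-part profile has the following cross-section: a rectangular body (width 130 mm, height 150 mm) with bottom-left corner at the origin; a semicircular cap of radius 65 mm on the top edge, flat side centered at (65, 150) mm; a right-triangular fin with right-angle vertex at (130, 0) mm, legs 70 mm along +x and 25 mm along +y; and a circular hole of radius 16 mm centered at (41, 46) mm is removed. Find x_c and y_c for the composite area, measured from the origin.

x_c = 68.69 mm, y_c = 99.64 mm

Part | A | x̄ᵢ | ȳᵢ | A·x̄ᵢ | A·ȳᵢ
rectangular body | 19500.00 | 65.00 | 75.00 | 1267500.00 | 1462500.00
semicircular top | 6636.61 | 65.00 | 177.59 | 431379.94 | 1178575.51
triangular fin | 875.00 | 153.33 | 8.33 | 134166.67 | 7291.67
hole | -804.25 | 41.00 | 46.00 | -32974.16 | -36995.40
Σ | 26207.37 |  |  | 1800072.45 | 2611371.78
x_c = 1800072.45 / 26207.37 = 68.69 mm
y_c = 2611371.78 / 26207.37 = 99.64 mm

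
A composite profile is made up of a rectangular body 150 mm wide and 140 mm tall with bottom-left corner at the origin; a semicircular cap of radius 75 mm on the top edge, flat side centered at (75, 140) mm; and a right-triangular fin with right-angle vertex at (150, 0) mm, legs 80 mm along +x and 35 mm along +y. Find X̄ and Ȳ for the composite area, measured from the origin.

rectangular body: A = 150 × 140 = 21000.00, centroid at (75.00, 70.00).
semicircular top: A = ½π·75² = 8835.73, centroid at (75.00, 171.83).
triangular fin: A = ½·80·35 = 1400.00, centroid at (176.67, 11.67).
ΣA = 31235.73 mm²
ΣAX̄ = (21000.00)(75.00) + (8835.73)(75.00) + (1400.00)(176.67) = 2485013.03 mm³
ΣAȲ = (21000.00)(70.00) + (8835.73)(171.83) + (1400.00)(11.67) = 3004585.44 mm³
X̄ = 2485013.03 / 31235.73 = 79.56 mm
Ȳ = 3004585.44 / 31235.73 = 96.19 mm

X̄ = 79.56 mm, Ȳ = 96.19 mm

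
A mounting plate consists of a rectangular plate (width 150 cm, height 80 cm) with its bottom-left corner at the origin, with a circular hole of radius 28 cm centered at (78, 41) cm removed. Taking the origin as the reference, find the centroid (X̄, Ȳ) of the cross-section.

Part | A | x̄ᵢ | ȳᵢ | A·x̄ᵢ | A·ȳᵢ
plate | 12000.00 | 75.00 | 40.00 | 900000.00 | 480000.00
hole | -2463.01 | 78.00 | 41.00 | -192114.67 | -100983.35
Σ | 9536.99 |  |  | 707885.33 | 379016.65
X̄ = 707885.33 / 9536.99 = 74.23 cm
Ȳ = 379016.65 / 9536.99 = 39.74 cm

X̄ = 74.23 cm, Ȳ = 39.74 cm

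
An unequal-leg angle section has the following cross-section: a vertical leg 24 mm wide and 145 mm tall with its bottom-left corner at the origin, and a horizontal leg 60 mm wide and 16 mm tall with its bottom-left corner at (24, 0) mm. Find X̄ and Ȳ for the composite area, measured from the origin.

vertical leg: A = 24 × 145 = 3480.00, centroid at (12.00, 72.50).
horizontal leg: A = 60 × 16 = 960.00, centroid at (54.00, 8.00).
ΣA = 4440.00 mm², ΣAX̄ = 93600.00 mm³, ΣAȲ = 259980.00 mm³.
X̄ = 93600.00/4440.00 = 21.08 mm; Ȳ = 259980.00/4440.00 = 58.55 mm.

X̄ = 21.08 mm, Ȳ = 58.55 mm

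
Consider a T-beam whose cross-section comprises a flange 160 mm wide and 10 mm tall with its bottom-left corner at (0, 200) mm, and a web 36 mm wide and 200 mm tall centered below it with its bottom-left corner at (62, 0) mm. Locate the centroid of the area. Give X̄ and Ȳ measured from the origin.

Part | A | x̄ᵢ | ȳᵢ | A·x̄ᵢ | A·ȳᵢ
web | 7200.00 | 80.00 | 100.00 | 576000.00 | 720000.00
flange | 1600.00 | 80.00 | 205.00 | 128000.00 | 328000.00
Σ | 8800.00 |  |  | 704000.00 | 1048000.00
X̄ = 704000.00 / 8800.00 = 80.00 mm
Ȳ = 1048000.00 / 8800.00 = 119.09 mm

X̄ = 80.00 mm, Ȳ = 119.09 mm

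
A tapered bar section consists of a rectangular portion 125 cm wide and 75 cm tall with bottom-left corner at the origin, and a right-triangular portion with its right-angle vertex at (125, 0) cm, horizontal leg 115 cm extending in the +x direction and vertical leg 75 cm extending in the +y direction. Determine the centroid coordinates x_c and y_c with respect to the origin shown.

rectangular portion: A = 125 × 75 = 9375.00, centroid at (62.50, 37.50).
triangular portion: A = ½·115·75 = 4312.50, centroid at (163.33, 25.00).
ΣA = 13687.50 cm²
ΣAx_c = (9375.00)(62.50) + (4312.50)(163.33) = 1290312.50 cm³
ΣAy_c = (9375.00)(37.50) + (4312.50)(25.00) = 459375.00 cm³
x_c = 1290312.50 / 13687.50 = 94.27 cm
y_c = 459375.00 / 13687.50 = 33.56 cm

x_c = 94.27 cm, y_c = 33.56 cm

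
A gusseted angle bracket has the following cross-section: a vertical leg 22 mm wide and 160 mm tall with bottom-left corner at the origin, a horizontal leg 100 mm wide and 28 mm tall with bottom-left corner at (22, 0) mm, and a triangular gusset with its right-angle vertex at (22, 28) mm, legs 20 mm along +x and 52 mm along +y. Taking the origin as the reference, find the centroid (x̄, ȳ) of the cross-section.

x̄ = 37.31 mm, ȳ = 50.35 mm

Part | A | x̄ᵢ | ȳᵢ | A·x̄ᵢ | A·ȳᵢ
vertical leg | 3520.00 | 11.00 | 80.00 | 38720.00 | 281600.00
horizontal leg | 2800.00 | 72.00 | 14.00 | 201600.00 | 39200.00
gusset | 520.00 | 28.67 | 45.33 | 14906.67 | 23573.33
Σ | 6840.00 |  |  | 255226.67 | 344373.33
x̄ = 255226.67 / 6840.00 = 37.31 mm
ȳ = 344373.33 / 6840.00 = 50.35 mm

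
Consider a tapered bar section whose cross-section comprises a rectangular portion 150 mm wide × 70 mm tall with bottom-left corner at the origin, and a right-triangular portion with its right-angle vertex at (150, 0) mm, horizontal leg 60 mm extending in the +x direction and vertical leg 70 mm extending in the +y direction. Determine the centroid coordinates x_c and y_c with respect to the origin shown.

Part | A | x̄ᵢ | ȳᵢ | A·x̄ᵢ | A·ȳᵢ
rectangular portion | 10500.00 | 75.00 | 35.00 | 787500.00 | 367500.00
triangular portion | 2100.00 | 170.00 | 23.33 | 357000.00 | 49000.00
Σ | 12600.00 |  |  | 1144500.00 | 416500.00
x_c = 1144500.00 / 12600.00 = 90.83 mm
y_c = 416500.00 / 12600.00 = 33.06 mm

x_c = 90.83 mm, y_c = 33.06 mm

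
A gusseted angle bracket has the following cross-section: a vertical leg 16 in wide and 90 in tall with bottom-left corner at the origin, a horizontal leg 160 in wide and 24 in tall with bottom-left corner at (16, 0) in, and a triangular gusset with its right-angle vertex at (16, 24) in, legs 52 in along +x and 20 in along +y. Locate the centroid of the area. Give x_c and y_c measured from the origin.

vertical leg: A = 16 × 90 = 1440.00, centroid at (8.00, 45.00).
horizontal leg: A = 160 × 24 = 3840.00, centroid at (96.00, 12.00).
gusset: A = ½·52·20 = 520.00, centroid at (33.33, 30.67).
ΣA = 5800.00 in², ΣAx_c = 397493.33 in³, ΣAy_c = 126826.67 in³.
x_c = 397493.33/5800.00 = 68.53 in; y_c = 126826.67/5800.00 = 21.87 in.

x_c = 68.53 in, y_c = 21.87 in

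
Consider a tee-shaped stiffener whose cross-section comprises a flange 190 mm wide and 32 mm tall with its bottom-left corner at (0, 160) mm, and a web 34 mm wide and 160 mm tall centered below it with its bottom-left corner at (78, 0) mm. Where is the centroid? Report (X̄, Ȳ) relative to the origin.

X̄ = 95.00 mm, Ȳ = 130.67 mm

web: A = 34 × 160 = 5440.00, centroid at (95.00, 80.00).
flange: A = 190 × 32 = 6080.00, centroid at (95.00, 176.00).
ΣA = 11520.00 mm², ΣAX̄ = 1094400.00 mm³, ΣAȲ = 1505280.00 mm³.
X̄ = 1094400.00/11520.00 = 95.00 mm; Ȳ = 1505280.00/11520.00 = 130.67 mm.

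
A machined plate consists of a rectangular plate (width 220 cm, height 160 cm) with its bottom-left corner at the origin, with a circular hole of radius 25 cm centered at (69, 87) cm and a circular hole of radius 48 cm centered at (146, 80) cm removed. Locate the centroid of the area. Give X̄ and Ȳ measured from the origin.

plate: A = 220 × 160 = 35200.00, centroid at (110.00, 80.00).
hole 1: A = −π·25² = -1963.50, centroid at (69.00, 87.00).
hole 2: A = −π·48² = -7238.23, centroid at (146.00, 80.00).
ΣA = 25998.28 cm²
ΣAX̄ = (35200.00)(110.00) + (-1963.50)(69.00) + (-7238.23)(146.00) = 2679737.31 cm³
ΣAȲ = (35200.00)(80.00) + (-1963.50)(87.00) + (-7238.23)(80.00) = 2066117.54 cm³
X̄ = 2679737.31 / 25998.28 = 103.07 cm
Ȳ = 2066117.54 / 25998.28 = 79.47 cm

X̄ = 103.07 cm, Ȳ = 79.47 cm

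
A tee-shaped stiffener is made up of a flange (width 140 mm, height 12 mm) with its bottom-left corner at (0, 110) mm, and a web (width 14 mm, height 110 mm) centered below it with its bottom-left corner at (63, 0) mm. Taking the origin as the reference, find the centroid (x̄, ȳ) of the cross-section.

x̄ = 70.00 mm, ȳ = 86.83 mm

Part | A | x̄ᵢ | ȳᵢ | A·x̄ᵢ | A·ȳᵢ
web | 1540.00 | 70.00 | 55.00 | 107800.00 | 84700.00
flange | 1680.00 | 70.00 | 116.00 | 117600.00 | 194880.00
Σ | 3220.00 |  |  | 225400.00 | 279580.00
x̄ = 225400.00 / 3220.00 = 70.00 mm
ȳ = 279580.00 / 3220.00 = 86.83 mm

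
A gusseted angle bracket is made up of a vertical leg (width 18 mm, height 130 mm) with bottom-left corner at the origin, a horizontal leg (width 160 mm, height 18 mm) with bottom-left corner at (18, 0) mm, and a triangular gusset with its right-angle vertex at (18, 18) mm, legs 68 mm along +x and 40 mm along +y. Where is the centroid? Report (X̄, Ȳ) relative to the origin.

X̄ = 54.50 mm, Ȳ = 33.53 mm

vertical leg: A = 18 × 130 = 2340.00, centroid at (9.00, 65.00).
horizontal leg: A = 160 × 18 = 2880.00, centroid at (98.00, 9.00).
gusset: A = ½·68·40 = 1360.00, centroid at (40.67, 31.33).
ΣA = 6580.00 mm²
ΣAX̄ = (2340.00)(9.00) + (2880.00)(98.00) + (1360.00)(40.67) = 358606.67 mm³
ΣAȲ = (2340.00)(65.00) + (2880.00)(9.00) + (1360.00)(31.33) = 220633.33 mm³
X̄ = 358606.67 / 6580.00 = 54.50 mm
Ȳ = 220633.33 / 6580.00 = 33.53 mm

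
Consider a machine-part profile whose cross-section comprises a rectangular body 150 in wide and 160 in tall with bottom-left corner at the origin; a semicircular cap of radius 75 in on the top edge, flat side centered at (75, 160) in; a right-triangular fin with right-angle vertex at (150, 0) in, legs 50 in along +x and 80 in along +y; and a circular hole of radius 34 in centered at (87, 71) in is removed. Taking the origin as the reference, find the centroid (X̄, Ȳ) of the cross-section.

X̄ = 79.48 in, Ȳ = 109.30 in

Part | A | x̄ᵢ | ȳᵢ | A·x̄ᵢ | A·ȳᵢ
rectangular body | 24000.00 | 75.00 | 80.00 | 1800000.00 | 1920000.00
semicircular top | 8835.73 | 75.00 | 191.83 | 662679.70 | 1694966.69
triangular fin | 2000.00 | 166.67 | 26.67 | 333333.33 | 53333.33
hole | -3631.68 | 87.00 | 71.00 | -315956.26 | -257849.36
Σ | 31204.05 |  |  | 2480056.78 | 3410450.67
X̄ = 2480056.78 / 31204.05 = 79.48 in
Ȳ = 3410450.67 / 31204.05 = 109.30 in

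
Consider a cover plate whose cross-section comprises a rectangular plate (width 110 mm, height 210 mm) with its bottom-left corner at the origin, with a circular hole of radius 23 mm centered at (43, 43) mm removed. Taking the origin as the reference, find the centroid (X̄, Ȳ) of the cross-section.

plate: A = 110 × 210 = 23100.00, centroid at (55.00, 105.00).
hole: A = −π·23² = -1661.90, centroid at (43.00, 43.00).
ΣA = 21438.10 mm²
ΣAX̄ = (23100.00)(55.00) + (-1661.90)(43.00) = 1199038.19 mm³
ΣAȲ = (23100.00)(105.00) + (-1661.90)(43.00) = 2354038.19 mm³
X̄ = 1199038.19 / 21438.10 = 55.93 mm
Ȳ = 2354038.19 / 21438.10 = 109.81 mm

X̄ = 55.93 mm, Ȳ = 109.81 mm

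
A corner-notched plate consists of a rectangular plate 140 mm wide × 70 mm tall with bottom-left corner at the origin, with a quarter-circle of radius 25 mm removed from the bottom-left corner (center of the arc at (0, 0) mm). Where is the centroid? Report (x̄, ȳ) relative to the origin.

x̄ = 73.13 mm, ȳ = 36.29 mm

Part | A | x̄ᵢ | ȳᵢ | A·x̄ᵢ | A·ȳᵢ
plate | 9800.00 | 70.00 | 35.00 | 686000.00 | 343000.00
removed quarter-circle | -490.87 | 10.61 | 10.61 | -5208.33 | -5208.33
Σ | 9309.13 |  |  | 680791.67 | 337791.67
x̄ = 680791.67 / 9309.13 = 73.13 mm
ȳ = 337791.67 / 9309.13 = 36.29 mm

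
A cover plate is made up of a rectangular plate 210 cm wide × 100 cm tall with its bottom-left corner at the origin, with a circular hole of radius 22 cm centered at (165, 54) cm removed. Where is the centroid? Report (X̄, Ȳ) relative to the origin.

plate: A = 210 × 100 = 21000.00, centroid at (105.00, 50.00).
hole: A = −π·22² = -1520.53, centroid at (165.00, 54.00).
ΣA = 19479.47 cm², ΣAX̄ = 1954112.41 cm³, ΣAȲ = 967891.33 cm³.
X̄ = 1954112.41/19479.47 = 100.32 cm; Ȳ = 967891.33/19479.47 = 49.69 cm.

X̄ = 100.32 cm, Ȳ = 49.69 cm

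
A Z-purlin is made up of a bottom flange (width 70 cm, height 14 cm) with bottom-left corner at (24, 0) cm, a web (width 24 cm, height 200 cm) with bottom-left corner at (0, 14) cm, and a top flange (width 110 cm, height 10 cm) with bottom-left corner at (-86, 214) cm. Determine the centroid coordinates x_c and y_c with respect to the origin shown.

bottom flange: A = 70 × 14 = 980.00, centroid at (59.00, 7.00).
web: A = 24 × 200 = 4800.00, centroid at (12.00, 114.00).
top flange: A = 110 × 10 = 1100.00, centroid at (-31.00, 219.00).
ΣA = 6880.00 cm²
ΣAx_c = (980.00)(59.00) + (4800.00)(12.00) + (1100.00)(-31.00) = 81320.00 cm³
ΣAy_c = (980.00)(7.00) + (4800.00)(114.00) + (1100.00)(219.00) = 794960.00 cm³
x_c = 81320.00 / 6880.00 = 11.82 cm
y_c = 794960.00 / 6880.00 = 115.55 cm

x_c = 11.82 cm, y_c = 115.55 cm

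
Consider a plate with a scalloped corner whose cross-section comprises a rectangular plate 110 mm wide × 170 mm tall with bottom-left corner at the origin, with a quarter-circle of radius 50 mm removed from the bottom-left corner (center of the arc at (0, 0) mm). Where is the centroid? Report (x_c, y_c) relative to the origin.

x_c = 58.96 mm, y_c = 92.48 mm

plate: A = 110 × 170 = 18700.00, centroid at (55.00, 85.00).
removed quarter-circle: A = −¼π·50² = -1963.50, centroid at (21.22, 21.22).
ΣA = 16736.50 mm², ΣAx_c = 986833.33 mm³, ΣAy_c = 1547833.33 mm³.
x_c = 986833.33/16736.50 = 58.96 mm; y_c = 1547833.33/16736.50 = 92.48 mm.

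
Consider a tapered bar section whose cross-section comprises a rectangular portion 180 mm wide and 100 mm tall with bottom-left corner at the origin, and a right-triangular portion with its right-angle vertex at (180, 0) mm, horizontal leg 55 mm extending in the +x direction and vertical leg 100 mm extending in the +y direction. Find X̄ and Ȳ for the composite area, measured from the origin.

Part | A | x̄ᵢ | ȳᵢ | A·x̄ᵢ | A·ȳᵢ
rectangular portion | 18000.00 | 90.00 | 50.00 | 1620000.00 | 900000.00
triangular portion | 2750.00 | 198.33 | 33.33 | 545416.67 | 91666.67
Σ | 20750.00 |  |  | 2165416.67 | 991666.67
X̄ = 2165416.67 / 20750.00 = 104.36 mm
Ȳ = 991666.67 / 20750.00 = 47.79 mm

X̄ = 104.36 mm, Ȳ = 47.79 mm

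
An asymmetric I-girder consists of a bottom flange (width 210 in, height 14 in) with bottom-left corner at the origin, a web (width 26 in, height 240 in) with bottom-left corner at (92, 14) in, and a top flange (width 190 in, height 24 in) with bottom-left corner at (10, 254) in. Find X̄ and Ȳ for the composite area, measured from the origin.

bottom flange: A = 210 × 14 = 2940.00, centroid at (105.00, 7.00).
web: A = 26 × 240 = 6240.00, centroid at (105.00, 134.00).
top flange: A = 190 × 24 = 4560.00, centroid at (105.00, 266.00).
ΣA = 13740.00 in², ΣAX̄ = 1442700.00 in³, ΣAȲ = 2069700.00 in³.
X̄ = 1442700.00/13740.00 = 105.00 in; Ȳ = 2069700.00/13740.00 = 150.63 in.

X̄ = 105.00 in, Ȳ = 150.63 in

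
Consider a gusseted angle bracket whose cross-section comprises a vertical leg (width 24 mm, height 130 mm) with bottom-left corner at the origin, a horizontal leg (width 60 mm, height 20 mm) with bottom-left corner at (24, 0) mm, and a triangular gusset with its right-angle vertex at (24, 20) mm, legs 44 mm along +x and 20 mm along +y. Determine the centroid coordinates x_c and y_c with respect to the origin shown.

x_c = 25.05 mm, y_c = 47.59 mm

Part | A | x̄ᵢ | ȳᵢ | A·x̄ᵢ | A·ȳᵢ
vertical leg | 3120.00 | 12.00 | 65.00 | 37440.00 | 202800.00
horizontal leg | 1200.00 | 54.00 | 10.00 | 64800.00 | 12000.00
gusset | 440.00 | 38.67 | 26.67 | 17013.33 | 11733.33
Σ | 4760.00 |  |  | 119253.33 | 226533.33
x_c = 119253.33 / 4760.00 = 25.05 mm
y_c = 226533.33 / 4760.00 = 47.59 mm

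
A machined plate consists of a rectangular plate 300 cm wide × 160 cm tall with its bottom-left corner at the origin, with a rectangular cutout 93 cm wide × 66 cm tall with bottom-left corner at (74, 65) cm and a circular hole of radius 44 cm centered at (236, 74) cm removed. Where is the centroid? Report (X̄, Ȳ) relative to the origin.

X̄ = 140.44 cm, Ȳ = 77.93 cm

Part | A | x̄ᵢ | ȳᵢ | A·x̄ᵢ | A·ȳᵢ
plate | 48000.00 | 150.00 | 80.00 | 7200000.00 | 3840000.00
hole 1 | -6138.00 | 120.50 | 98.00 | -739629.00 | -601524.00
hole 2 | -6082.12 | 236.00 | 74.00 | -1435381.12 | -450077.13
Σ | 35779.88 |  |  | 5024989.88 | 2788398.87
X̄ = 5024989.88 / 35779.88 = 140.44 cm
Ȳ = 2788398.87 / 35779.88 = 77.93 cm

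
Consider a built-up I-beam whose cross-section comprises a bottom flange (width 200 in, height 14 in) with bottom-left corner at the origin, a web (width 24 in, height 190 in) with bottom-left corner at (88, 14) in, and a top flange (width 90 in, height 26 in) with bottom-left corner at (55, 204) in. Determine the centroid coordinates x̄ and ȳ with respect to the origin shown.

x̄ = 100.00 in, ȳ = 105.61 in

Part | A | x̄ᵢ | ȳᵢ | A·x̄ᵢ | A·ȳᵢ
bottom flange | 2800.00 | 100.00 | 7.00 | 280000.00 | 19600.00
web | 4560.00 | 100.00 | 109.00 | 456000.00 | 497040.00
top flange | 2340.00 | 100.00 | 217.00 | 234000.00 | 507780.00
Σ | 9700.00 |  |  | 970000.00 | 1024420.00
x̄ = 970000.00 / 9700.00 = 100.00 in
ȳ = 1024420.00 / 9700.00 = 105.61 in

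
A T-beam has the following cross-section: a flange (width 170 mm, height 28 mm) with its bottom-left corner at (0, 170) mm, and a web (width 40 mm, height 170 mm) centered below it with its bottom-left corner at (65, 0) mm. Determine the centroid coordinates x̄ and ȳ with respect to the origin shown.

web: A = 40 × 170 = 6800.00, centroid at (85.00, 85.00).
flange: A = 170 × 28 = 4760.00, centroid at (85.00, 184.00).
ΣA = 11560.00 mm²
ΣAx̄ = (6800.00)(85.00) + (4760.00)(85.00) = 982600.00 mm³
ΣAȳ = (6800.00)(85.00) + (4760.00)(184.00) = 1453840.00 mm³
x̄ = 982600.00 / 11560.00 = 85.00 mm
ȳ = 1453840.00 / 11560.00 = 125.76 mm

x̄ = 85.00 mm, ȳ = 125.76 mm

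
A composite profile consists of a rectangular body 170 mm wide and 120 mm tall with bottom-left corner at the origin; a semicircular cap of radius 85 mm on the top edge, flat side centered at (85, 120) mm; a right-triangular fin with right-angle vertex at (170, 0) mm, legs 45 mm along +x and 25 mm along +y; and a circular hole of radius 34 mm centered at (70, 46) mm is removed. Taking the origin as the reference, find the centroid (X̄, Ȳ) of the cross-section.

X̄ = 88.86 mm, Ȳ = 98.78 mm

rectangular body: A = 170 × 120 = 20400.00, centroid at (85.00, 60.00).
semicircular top: A = ½π·85² = 11349.00, centroid at (85.00, 156.08).
triangular fin: A = ½·45·25 = 562.50, centroid at (185.00, 8.33).
hole: A = −π·34² = -3631.68, centroid at (70.00, 46.00).
ΣA = 28679.82 mm²
ΣAX̄ = (20400.00)(85.00) + (11349.00)(85.00) + (562.50)(185.00) + (-3631.68)(70.00) = 2548510.12 mm³
ΣAȲ = (20400.00)(60.00) + (11349.00)(156.08) + (562.50)(8.33) + (-3631.68)(46.00) = 2832927.25 mm³
X̄ = 2548510.12 / 28679.82 = 88.86 mm
Ȳ = 2832927.25 / 28679.82 = 98.78 mm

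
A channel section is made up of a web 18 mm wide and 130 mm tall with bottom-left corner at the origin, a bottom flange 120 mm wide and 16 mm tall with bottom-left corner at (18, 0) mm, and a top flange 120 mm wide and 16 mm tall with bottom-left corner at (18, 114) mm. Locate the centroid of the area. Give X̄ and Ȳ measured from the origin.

web: A = 18 × 130 = 2340.00, centroid at (9.00, 65.00).
bottom flange: A = 120 × 16 = 1920.00, centroid at (78.00, 8.00).
top flange: A = 120 × 16 = 1920.00, centroid at (78.00, 122.00).
ΣA = 6180.00 mm²
ΣAX̄ = (2340.00)(9.00) + (1920.00)(78.00) + (1920.00)(78.00) = 320580.00 mm³
ΣAȲ = (2340.00)(65.00) + (1920.00)(8.00) + (1920.00)(122.00) = 401700.00 mm³
X̄ = 320580.00 / 6180.00 = 51.87 mm
Ȳ = 401700.00 / 6180.00 = 65.00 mm

X̄ = 51.87 mm, Ȳ = 65.00 mm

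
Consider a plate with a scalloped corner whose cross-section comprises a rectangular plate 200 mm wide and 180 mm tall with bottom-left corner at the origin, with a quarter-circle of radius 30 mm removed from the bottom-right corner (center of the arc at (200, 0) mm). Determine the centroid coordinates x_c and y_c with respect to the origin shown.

x_c = 98.25 mm, y_c = 91.55 mm

plate: A = 200 × 180 = 36000.00, centroid at (100.00, 90.00).
removed quarter-circle: A = −¼π·30² = -706.86, centroid at (187.27, 12.73).
ΣA = 35293.14 mm², ΣAx_c = 3467628.33 mm³, ΣAy_c = 3231000.00 mm³.
x_c = 3467628.33/35293.14 = 98.25 mm; y_c = 3231000.00/35293.14 = 91.55 mm.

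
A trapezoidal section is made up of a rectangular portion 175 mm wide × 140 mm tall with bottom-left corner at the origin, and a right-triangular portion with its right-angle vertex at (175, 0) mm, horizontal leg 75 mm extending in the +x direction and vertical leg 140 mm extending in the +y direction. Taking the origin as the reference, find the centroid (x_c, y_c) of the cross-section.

x_c = 107.35 mm, y_c = 65.88 mm

rectangular portion: A = 175 × 140 = 24500.00, centroid at (87.50, 70.00).
triangular portion: A = ½·75·140 = 5250.00, centroid at (200.00, 46.67).
ΣA = 29750.00 mm², ΣAx_c = 3193750.00 mm³, ΣAy_c = 1960000.00 mm³.
x_c = 3193750.00/29750.00 = 107.35 mm; y_c = 1960000.00/29750.00 = 65.88 mm.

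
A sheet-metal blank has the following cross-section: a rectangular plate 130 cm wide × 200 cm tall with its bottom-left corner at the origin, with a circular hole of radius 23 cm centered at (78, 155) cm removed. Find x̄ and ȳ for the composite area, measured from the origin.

x̄ = 64.11 cm, ȳ = 96.24 cm

plate: A = 130 × 200 = 26000.00, centroid at (65.00, 100.00).
hole: A = −π·23² = -1661.90, centroid at (78.00, 155.00).
ΣA = 24338.10 cm²
ΣAx̄ = (26000.00)(65.00) + (-1661.90)(78.00) = 1560371.60 cm³
ΣAȳ = (26000.00)(100.00) + (-1661.90)(155.00) = 2342405.11 cm³
x̄ = 1560371.60 / 24338.10 = 64.11 cm
ȳ = 2342405.11 / 24338.10 = 96.24 cm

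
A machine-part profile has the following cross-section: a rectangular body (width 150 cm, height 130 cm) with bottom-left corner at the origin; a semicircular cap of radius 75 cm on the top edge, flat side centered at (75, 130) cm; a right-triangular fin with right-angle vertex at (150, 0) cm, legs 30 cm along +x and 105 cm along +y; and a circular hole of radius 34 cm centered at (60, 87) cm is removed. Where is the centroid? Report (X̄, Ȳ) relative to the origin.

rectangular body: A = 150 × 130 = 19500.00, centroid at (75.00, 65.00).
semicircular top: A = ½π·75² = 8835.73, centroid at (75.00, 161.83).
triangular fin: A = ½·30·105 = 1575.00, centroid at (160.00, 35.00).
hole: A = −π·34² = -3631.68, centroid at (60.00, 87.00).
ΣA = 26279.05 cm², ΣAX̄ = 2159278.83 cm³, ΣAȲ = 2436563.56 cm³.
X̄ = 2159278.83/26279.05 = 82.17 cm; Ȳ = 2436563.56/26279.05 = 92.72 cm.

X̄ = 82.17 cm, Ȳ = 92.72 cm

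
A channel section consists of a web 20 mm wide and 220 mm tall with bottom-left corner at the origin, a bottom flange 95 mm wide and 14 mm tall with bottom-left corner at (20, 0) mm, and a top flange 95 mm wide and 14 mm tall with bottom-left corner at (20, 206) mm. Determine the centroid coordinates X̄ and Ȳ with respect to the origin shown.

X̄ = 31.66 mm, Ȳ = 110.00 mm

web: A = 20 × 220 = 4400.00, centroid at (10.00, 110.00).
bottom flange: A = 95 × 14 = 1330.00, centroid at (67.50, 7.00).
top flange: A = 95 × 14 = 1330.00, centroid at (67.50, 213.00).
ΣA = 7060.00 mm²
ΣAX̄ = (4400.00)(10.00) + (1330.00)(67.50) + (1330.00)(67.50) = 223550.00 mm³
ΣAȲ = (4400.00)(110.00) + (1330.00)(7.00) + (1330.00)(213.00) = 776600.00 mm³
X̄ = 223550.00 / 7060.00 = 31.66 mm
Ȳ = 776600.00 / 7060.00 = 110.00 mm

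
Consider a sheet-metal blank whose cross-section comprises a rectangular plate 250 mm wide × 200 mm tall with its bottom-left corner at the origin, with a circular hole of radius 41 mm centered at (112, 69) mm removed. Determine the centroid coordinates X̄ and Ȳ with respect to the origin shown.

plate: A = 250 × 200 = 50000.00, centroid at (125.00, 100.00).
hole: A = −π·41² = -5281.02, centroid at (112.00, 69.00).
ΣA = 44718.98 mm², ΣAX̄ = 5658526.07 mm³, ΣAȲ = 4635609.81 mm³.
X̄ = 5658526.07/44718.98 = 126.54 mm; Ȳ = 4635609.81/44718.98 = 103.66 mm.

X̄ = 126.54 mm, Ȳ = 103.66 mm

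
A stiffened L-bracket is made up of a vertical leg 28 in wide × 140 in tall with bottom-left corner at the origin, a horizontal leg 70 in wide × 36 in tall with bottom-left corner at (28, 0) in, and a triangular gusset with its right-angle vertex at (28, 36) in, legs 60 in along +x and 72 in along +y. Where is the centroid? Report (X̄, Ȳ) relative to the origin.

Part | A | x̄ᵢ | ȳᵢ | A·x̄ᵢ | A·ȳᵢ
vertical leg | 3920.00 | 14.00 | 70.00 | 54880.00 | 274400.00
horizontal leg | 2520.00 | 63.00 | 18.00 | 158760.00 | 45360.00
gusset | 2160.00 | 48.00 | 60.00 | 103680.00 | 129600.00
Σ | 8600.00 |  |  | 317320.00 | 449360.00
X̄ = 317320.00 / 8600.00 = 36.90 in
Ȳ = 449360.00 / 8600.00 = 52.25 in

X̄ = 36.90 in, Ȳ = 52.25 in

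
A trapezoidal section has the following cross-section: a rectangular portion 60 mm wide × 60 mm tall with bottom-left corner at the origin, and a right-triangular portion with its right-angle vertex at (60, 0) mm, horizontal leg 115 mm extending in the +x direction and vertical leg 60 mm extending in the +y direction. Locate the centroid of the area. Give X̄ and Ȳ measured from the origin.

rectangular portion: A = 60 × 60 = 3600.00, centroid at (30.00, 30.00).
triangular portion: A = ½·115·60 = 3450.00, centroid at (98.33, 20.00).
ΣA = 7050.00 mm², ΣAX̄ = 447250.00 mm³, ΣAȲ = 177000.00 mm³.
X̄ = 447250.00/7050.00 = 63.44 mm; Ȳ = 177000.00/7050.00 = 25.11 mm.

X̄ = 63.44 mm, Ȳ = 25.11 mm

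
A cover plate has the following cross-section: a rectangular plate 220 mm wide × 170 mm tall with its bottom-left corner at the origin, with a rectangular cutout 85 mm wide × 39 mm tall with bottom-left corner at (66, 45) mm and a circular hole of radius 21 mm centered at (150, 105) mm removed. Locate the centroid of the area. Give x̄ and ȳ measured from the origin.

plate: A = 220 × 170 = 37400.00, centroid at (110.00, 85.00).
hole 1: A = −(85 × 39) = -3315.00, centroid at (108.50, 64.50).
hole 2: A = −π·21² = -1385.44, centroid at (150.00, 105.00).
ΣA = 32699.56 mm², ΣAx̄ = 3546506.15 mm³, ΣAȳ = 2819711.05 mm³.
x̄ = 3546506.15/32699.56 = 108.46 mm; ȳ = 2819711.05/32699.56 = 86.23 mm.

x̄ = 108.46 mm, ȳ = 86.23 mm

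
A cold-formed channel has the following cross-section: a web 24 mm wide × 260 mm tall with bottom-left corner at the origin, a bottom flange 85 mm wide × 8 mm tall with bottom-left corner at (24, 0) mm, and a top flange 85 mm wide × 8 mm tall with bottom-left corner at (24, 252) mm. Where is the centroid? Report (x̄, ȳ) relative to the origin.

x̄ = 21.75 mm, ȳ = 130.00 mm

web: A = 24 × 260 = 6240.00, centroid at (12.00, 130.00).
bottom flange: A = 85 × 8 = 680.00, centroid at (66.50, 4.00).
top flange: A = 85 × 8 = 680.00, centroid at (66.50, 256.00).
ΣA = 7600.00 mm²
ΣAx̄ = (6240.00)(12.00) + (680.00)(66.50) + (680.00)(66.50) = 165320.00 mm³
ΣAȳ = (6240.00)(130.00) + (680.00)(4.00) + (680.00)(256.00) = 988000.00 mm³
x̄ = 165320.00 / 7600.00 = 21.75 mm
ȳ = 988000.00 / 7600.00 = 130.00 mm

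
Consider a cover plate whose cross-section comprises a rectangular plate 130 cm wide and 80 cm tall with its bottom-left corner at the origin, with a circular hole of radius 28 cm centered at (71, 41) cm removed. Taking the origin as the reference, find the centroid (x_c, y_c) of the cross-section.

x_c = 63.14 cm, y_c = 39.69 cm

plate: A = 130 × 80 = 10400.00, centroid at (65.00, 40.00).
hole: A = −π·28² = -2463.01, centroid at (71.00, 41.00).
ΣA = 7936.99 cm², ΣAx_c = 501126.39 cm³, ΣAy_c = 315016.65 cm³.
x_c = 501126.39/7936.99 = 63.14 cm; y_c = 315016.65/7936.99 = 39.69 cm.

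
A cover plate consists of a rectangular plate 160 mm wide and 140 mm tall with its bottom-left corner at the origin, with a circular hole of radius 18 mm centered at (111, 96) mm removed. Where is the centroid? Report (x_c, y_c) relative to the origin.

x_c = 78.52 mm, y_c = 68.76 mm

Part | A | x̄ᵢ | ȳᵢ | A·x̄ᵢ | A·ȳᵢ
plate | 22400.00 | 80.00 | 70.00 | 1792000.00 | 1568000.00
hole | -1017.88 | 111.00 | 96.00 | -112984.24 | -97716.10
Σ | 21382.12 |  |  | 1679015.76 | 1470283.90
x_c = 1679015.76 / 21382.12 = 78.52 mm
y_c = 1470283.90 / 21382.12 = 68.76 mm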